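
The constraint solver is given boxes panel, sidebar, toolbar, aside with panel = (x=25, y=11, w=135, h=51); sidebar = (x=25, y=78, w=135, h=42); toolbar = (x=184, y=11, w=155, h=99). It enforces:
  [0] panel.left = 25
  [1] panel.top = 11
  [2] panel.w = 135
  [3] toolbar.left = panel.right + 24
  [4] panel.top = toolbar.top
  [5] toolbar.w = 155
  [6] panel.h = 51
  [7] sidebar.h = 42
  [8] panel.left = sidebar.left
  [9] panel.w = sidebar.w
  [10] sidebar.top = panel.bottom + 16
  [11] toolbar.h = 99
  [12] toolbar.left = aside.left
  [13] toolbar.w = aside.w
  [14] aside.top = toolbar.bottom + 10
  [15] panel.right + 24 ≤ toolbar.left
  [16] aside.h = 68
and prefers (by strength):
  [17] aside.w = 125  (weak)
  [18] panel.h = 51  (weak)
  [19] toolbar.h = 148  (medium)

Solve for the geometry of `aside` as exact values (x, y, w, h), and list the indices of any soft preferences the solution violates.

aside = (x=184, y=120, w=155, h=68)
violated soft preferences: 17, 19

1. aside.x = 184  [toolbar.left = aside.left]
2. aside.w = 155  [toolbar.w = aside.w]
3. aside.y = 120  [aside.top = toolbar.bottom + 10]
4. aside.h = 68  [aside.h = 68]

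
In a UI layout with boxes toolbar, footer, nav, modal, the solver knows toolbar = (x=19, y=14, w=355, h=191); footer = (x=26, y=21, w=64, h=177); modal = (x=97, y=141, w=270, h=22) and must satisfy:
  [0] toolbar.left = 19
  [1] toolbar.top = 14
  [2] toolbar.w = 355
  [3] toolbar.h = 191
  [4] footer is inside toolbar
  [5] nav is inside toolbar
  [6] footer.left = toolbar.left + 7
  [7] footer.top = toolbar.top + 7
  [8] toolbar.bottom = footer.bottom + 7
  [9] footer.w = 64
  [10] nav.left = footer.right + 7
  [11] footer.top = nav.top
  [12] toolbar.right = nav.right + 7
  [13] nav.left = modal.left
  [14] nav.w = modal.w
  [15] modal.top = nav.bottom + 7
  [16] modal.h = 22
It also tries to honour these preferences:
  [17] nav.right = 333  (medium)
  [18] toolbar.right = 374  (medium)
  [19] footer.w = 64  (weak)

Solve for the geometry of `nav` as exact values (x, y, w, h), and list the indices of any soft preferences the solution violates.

nav = (x=97, y=21, w=270, h=113)
violated soft preferences: 17

1. nav.x = 97  [nav.left = footer.right + 7]
2. nav.y = 21  [footer.top = nav.top]
3. nav.w = 270  [toolbar.right = nav.right + 7]
4. nav.h = 113  [modal.top = nav.bottom + 7]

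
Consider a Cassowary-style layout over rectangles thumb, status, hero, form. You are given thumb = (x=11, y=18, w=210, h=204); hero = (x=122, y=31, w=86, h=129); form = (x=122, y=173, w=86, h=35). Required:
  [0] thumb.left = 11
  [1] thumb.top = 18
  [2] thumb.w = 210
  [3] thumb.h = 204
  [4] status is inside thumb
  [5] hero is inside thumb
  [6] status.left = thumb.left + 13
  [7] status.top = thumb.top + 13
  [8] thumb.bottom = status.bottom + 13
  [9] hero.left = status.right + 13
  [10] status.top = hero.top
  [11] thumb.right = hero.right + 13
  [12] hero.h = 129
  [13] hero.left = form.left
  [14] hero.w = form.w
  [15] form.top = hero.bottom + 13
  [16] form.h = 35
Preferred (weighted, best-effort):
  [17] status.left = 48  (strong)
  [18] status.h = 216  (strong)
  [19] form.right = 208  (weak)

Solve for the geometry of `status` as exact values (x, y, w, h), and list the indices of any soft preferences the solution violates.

1. status.x = 24  [status.left = thumb.left + 13]
2. status.y = 31  [status.top = thumb.top + 13]
3. status.h = 178  [thumb.bottom = status.bottom + 13]
4. status.w = 85  [hero.left = status.right + 13]

status = (x=24, y=31, w=85, h=178)
violated soft preferences: 17, 18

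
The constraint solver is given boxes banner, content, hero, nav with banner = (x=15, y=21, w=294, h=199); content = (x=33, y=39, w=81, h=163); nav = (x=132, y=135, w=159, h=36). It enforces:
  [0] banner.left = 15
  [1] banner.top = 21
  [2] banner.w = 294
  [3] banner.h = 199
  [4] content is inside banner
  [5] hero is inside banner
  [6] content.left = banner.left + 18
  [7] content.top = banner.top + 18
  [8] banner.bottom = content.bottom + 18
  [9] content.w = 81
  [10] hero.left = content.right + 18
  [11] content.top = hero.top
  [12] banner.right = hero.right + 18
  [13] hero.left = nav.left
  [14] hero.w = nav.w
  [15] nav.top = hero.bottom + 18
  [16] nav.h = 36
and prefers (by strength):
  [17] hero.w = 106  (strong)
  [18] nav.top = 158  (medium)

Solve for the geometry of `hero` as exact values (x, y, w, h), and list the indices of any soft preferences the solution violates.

1. hero.x = 132  [hero.left = content.right + 18]
2. hero.y = 39  [content.top = hero.top]
3. hero.w = 159  [banner.right = hero.right + 18]
4. hero.h = 78  [nav.top = hero.bottom + 18]

hero = (x=132, y=39, w=159, h=78)
violated soft preferences: 17, 18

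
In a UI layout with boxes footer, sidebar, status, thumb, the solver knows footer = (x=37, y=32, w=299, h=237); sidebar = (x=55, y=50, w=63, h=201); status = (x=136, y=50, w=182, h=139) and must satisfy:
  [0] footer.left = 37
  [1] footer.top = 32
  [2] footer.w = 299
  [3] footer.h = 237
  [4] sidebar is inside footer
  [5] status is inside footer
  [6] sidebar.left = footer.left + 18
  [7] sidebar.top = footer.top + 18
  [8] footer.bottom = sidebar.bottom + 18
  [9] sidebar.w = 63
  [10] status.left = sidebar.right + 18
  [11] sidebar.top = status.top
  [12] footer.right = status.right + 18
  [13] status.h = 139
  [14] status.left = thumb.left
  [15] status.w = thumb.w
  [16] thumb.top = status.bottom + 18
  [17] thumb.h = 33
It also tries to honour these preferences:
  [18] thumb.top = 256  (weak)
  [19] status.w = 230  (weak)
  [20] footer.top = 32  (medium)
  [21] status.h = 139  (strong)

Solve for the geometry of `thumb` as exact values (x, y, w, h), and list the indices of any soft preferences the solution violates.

1. thumb.x = 136  [status.left = thumb.left]
2. thumb.w = 182  [status.w = thumb.w]
3. thumb.y = 207  [thumb.top = status.bottom + 18]
4. thumb.h = 33  [thumb.h = 33]

thumb = (x=136, y=207, w=182, h=33)
violated soft preferences: 18, 19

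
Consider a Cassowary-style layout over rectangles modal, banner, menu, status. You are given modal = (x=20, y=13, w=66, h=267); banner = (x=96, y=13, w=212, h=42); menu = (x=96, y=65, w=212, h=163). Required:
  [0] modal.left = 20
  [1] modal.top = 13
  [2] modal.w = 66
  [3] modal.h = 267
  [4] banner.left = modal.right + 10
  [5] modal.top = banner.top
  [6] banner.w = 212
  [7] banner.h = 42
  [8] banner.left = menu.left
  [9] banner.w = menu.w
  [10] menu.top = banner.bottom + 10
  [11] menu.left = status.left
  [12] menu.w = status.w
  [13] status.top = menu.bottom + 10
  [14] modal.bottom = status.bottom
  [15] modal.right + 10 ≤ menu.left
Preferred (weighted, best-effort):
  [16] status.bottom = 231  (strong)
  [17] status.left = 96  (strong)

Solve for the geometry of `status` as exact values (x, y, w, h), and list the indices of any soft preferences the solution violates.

status = (x=96, y=238, w=212, h=42)
violated soft preferences: 16

1. status.x = 96  [menu.left = status.left]
2. status.w = 212  [menu.w = status.w]
3. status.y = 238  [status.top = menu.bottom + 10]
4. status.h = 42  [modal.bottom = status.bottom]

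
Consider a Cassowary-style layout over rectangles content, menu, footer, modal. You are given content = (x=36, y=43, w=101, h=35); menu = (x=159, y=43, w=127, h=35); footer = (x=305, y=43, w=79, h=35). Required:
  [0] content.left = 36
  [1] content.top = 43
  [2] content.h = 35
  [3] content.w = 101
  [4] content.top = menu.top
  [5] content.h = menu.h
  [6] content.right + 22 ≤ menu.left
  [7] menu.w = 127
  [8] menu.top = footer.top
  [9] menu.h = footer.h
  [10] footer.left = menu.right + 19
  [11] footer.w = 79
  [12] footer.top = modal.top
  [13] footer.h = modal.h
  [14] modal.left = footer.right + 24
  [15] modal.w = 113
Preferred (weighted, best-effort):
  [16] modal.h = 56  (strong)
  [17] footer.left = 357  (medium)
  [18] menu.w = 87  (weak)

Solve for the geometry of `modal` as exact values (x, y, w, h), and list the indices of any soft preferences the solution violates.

1. modal.y = 43  [footer.top = modal.top]
2. modal.h = 35  [footer.h = modal.h]
3. modal.x = 408  [modal.left = footer.right + 24]
4. modal.w = 113  [modal.w = 113]

modal = (x=408, y=43, w=113, h=35)
violated soft preferences: 16, 17, 18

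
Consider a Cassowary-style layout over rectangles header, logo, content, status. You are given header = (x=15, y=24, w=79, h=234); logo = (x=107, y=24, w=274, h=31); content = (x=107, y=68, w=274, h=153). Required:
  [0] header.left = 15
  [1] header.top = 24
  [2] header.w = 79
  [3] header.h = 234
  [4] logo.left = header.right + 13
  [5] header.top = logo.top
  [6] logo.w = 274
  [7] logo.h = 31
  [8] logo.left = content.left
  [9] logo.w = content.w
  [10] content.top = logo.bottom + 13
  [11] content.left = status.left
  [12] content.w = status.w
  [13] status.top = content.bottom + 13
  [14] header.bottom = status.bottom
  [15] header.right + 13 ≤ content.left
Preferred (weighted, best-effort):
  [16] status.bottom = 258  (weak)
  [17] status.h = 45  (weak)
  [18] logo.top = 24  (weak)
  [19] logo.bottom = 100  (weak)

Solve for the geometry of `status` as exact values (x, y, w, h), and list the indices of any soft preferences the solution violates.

status = (x=107, y=234, w=274, h=24)
violated soft preferences: 17, 19

1. status.x = 107  [content.left = status.left]
2. status.w = 274  [content.w = status.w]
3. status.y = 234  [status.top = content.bottom + 13]
4. status.h = 24  [header.bottom = status.bottom]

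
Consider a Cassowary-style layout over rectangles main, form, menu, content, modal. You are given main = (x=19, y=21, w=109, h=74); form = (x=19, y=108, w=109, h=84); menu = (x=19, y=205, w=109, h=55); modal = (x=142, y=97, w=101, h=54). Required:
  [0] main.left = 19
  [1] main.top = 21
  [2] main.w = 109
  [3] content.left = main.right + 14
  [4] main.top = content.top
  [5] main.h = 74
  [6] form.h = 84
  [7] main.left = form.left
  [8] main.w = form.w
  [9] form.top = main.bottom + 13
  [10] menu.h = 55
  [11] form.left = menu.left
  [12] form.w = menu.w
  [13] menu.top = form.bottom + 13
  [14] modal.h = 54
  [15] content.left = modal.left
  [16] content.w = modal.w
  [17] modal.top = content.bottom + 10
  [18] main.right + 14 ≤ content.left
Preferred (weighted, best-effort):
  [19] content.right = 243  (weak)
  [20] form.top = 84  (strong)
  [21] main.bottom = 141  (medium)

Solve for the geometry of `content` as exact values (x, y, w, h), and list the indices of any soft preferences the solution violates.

content = (x=142, y=21, w=101, h=66)
violated soft preferences: 20, 21

1. content.x = 142  [content.left = main.right + 14]
2. content.y = 21  [main.top = content.top]
3. content.w = 101  [content.w = modal.w]
4. content.h = 66  [modal.top = content.bottom + 10]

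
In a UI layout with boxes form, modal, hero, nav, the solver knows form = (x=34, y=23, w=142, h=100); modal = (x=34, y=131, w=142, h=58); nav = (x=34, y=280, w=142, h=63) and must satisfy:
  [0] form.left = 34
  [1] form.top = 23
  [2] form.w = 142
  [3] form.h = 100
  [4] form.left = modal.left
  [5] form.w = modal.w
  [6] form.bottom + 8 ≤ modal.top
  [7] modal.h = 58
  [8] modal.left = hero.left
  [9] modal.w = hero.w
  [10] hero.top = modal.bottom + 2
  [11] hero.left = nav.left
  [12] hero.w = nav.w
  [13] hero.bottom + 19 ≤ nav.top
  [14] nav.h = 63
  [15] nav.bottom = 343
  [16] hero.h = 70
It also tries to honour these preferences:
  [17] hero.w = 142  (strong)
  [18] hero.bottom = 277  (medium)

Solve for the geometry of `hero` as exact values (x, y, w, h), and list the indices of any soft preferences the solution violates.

1. hero.x = 34  [modal.left = hero.left]
2. hero.w = 142  [modal.w = hero.w]
3. hero.y = 191  [hero.top = modal.bottom + 2]
4. hero.h = 70  [hero.h = 70]

hero = (x=34, y=191, w=142, h=70)
violated soft preferences: 18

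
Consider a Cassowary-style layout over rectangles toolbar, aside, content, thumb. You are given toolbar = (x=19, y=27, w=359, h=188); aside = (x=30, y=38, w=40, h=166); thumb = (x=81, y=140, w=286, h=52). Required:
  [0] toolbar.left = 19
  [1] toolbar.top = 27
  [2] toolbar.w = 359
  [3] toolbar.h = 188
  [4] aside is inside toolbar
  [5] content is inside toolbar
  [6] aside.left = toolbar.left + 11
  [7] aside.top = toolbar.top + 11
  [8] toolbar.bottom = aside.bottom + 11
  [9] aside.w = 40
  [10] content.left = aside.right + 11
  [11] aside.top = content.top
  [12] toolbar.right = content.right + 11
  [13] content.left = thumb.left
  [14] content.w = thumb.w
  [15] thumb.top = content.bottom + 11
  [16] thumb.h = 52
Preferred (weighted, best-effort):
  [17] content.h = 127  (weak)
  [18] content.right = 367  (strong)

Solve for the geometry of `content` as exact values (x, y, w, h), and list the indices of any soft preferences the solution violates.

content = (x=81, y=38, w=286, h=91)
violated soft preferences: 17

1. content.x = 81  [content.left = aside.right + 11]
2. content.y = 38  [aside.top = content.top]
3. content.w = 286  [toolbar.right = content.right + 11]
4. content.h = 91  [thumb.top = content.bottom + 11]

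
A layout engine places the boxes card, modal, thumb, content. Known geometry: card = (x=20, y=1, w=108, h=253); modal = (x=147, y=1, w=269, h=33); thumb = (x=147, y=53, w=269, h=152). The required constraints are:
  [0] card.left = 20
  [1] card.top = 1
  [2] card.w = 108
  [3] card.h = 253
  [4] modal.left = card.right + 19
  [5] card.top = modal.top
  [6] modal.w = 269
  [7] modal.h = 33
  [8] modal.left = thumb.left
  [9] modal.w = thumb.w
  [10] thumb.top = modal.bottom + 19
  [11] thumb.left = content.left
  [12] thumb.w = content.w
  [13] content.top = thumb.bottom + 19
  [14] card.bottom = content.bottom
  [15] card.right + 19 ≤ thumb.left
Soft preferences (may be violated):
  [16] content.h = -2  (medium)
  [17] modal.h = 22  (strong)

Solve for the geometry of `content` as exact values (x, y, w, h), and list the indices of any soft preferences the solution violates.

content = (x=147, y=224, w=269, h=30)
violated soft preferences: 16, 17

1. content.x = 147  [thumb.left = content.left]
2. content.w = 269  [thumb.w = content.w]
3. content.y = 224  [content.top = thumb.bottom + 19]
4. content.h = 30  [card.bottom = content.bottom]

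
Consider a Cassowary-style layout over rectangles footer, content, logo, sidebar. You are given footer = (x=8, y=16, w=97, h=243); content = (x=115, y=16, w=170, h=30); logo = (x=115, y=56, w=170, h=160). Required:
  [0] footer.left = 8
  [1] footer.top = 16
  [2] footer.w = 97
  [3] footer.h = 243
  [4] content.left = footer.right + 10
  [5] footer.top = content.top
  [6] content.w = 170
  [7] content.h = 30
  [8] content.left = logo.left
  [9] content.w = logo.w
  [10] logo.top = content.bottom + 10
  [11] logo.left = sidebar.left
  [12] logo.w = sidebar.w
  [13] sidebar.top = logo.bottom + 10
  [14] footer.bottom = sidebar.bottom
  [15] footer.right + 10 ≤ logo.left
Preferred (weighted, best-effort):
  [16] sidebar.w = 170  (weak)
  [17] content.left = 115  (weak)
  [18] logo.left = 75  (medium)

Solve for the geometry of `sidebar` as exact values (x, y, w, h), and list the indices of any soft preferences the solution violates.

1. sidebar.x = 115  [logo.left = sidebar.left]
2. sidebar.w = 170  [logo.w = sidebar.w]
3. sidebar.y = 226  [sidebar.top = logo.bottom + 10]
4. sidebar.h = 33  [footer.bottom = sidebar.bottom]

sidebar = (x=115, y=226, w=170, h=33)
violated soft preferences: 18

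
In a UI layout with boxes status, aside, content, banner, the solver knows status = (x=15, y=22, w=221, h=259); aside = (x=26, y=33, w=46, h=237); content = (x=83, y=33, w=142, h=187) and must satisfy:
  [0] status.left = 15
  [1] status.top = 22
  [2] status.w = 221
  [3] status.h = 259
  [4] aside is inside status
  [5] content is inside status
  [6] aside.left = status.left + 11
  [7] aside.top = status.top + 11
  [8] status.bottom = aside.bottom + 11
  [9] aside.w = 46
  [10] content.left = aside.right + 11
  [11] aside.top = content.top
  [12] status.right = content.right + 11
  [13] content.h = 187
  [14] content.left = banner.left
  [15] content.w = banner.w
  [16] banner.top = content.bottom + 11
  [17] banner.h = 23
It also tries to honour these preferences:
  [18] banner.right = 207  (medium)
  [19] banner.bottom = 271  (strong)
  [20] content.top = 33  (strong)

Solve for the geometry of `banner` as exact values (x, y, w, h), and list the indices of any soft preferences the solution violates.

banner = (x=83, y=231, w=142, h=23)
violated soft preferences: 18, 19

1. banner.x = 83  [content.left = banner.left]
2. banner.w = 142  [content.w = banner.w]
3. banner.y = 231  [banner.top = content.bottom + 11]
4. banner.h = 23  [banner.h = 23]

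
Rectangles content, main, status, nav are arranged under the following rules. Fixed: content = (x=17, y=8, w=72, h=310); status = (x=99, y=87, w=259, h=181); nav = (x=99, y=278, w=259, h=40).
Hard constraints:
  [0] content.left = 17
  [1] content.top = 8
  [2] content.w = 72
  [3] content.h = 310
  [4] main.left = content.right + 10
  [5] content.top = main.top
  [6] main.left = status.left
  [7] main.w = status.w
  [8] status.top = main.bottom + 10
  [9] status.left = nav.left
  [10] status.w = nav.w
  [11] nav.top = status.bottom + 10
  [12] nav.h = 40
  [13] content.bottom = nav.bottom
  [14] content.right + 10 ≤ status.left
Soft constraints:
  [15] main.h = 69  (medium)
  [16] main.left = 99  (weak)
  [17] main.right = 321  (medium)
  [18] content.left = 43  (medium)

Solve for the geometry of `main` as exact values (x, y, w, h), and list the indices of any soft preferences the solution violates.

main = (x=99, y=8, w=259, h=69)
violated soft preferences: 17, 18

1. main.x = 99  [main.left = content.right + 10]
2. main.y = 8  [content.top = main.top]
3. main.w = 259  [main.w = status.w]
4. main.h = 69  [status.top = main.bottom + 10]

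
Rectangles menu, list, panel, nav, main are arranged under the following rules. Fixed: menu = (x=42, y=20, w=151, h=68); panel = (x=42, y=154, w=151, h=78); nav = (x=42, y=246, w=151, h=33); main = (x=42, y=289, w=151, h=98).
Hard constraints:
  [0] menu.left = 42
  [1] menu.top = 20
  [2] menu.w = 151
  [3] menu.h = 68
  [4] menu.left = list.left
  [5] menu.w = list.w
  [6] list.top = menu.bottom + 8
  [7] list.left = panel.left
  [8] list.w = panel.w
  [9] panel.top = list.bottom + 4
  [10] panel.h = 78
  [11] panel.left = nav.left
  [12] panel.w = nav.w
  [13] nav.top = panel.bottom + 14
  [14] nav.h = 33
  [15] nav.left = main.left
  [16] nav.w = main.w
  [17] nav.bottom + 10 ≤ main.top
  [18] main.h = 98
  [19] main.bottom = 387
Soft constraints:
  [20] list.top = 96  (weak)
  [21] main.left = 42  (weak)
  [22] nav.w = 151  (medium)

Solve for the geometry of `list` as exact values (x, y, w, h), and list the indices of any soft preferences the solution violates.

list = (x=42, y=96, w=151, h=54)
violated soft preferences: none

1. list.x = 42  [menu.left = list.left]
2. list.w = 151  [menu.w = list.w]
3. list.y = 96  [list.top = menu.bottom + 8]
4. list.h = 54  [panel.top = list.bottom + 4]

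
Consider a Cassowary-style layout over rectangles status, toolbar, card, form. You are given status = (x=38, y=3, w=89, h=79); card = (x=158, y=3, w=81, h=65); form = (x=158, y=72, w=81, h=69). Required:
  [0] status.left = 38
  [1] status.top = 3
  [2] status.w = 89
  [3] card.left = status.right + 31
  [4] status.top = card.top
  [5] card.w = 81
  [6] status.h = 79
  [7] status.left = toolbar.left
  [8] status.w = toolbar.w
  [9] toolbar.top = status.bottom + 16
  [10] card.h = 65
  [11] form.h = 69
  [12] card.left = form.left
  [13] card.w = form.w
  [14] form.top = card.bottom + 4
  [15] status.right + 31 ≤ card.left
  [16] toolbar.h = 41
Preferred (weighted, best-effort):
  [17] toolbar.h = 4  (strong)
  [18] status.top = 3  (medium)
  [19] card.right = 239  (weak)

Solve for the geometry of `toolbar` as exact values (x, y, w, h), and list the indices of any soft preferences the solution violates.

toolbar = (x=38, y=98, w=89, h=41)
violated soft preferences: 17

1. toolbar.x = 38  [status.left = toolbar.left]
2. toolbar.w = 89  [status.w = toolbar.w]
3. toolbar.y = 98  [toolbar.top = status.bottom + 16]
4. toolbar.h = 41  [toolbar.h = 41]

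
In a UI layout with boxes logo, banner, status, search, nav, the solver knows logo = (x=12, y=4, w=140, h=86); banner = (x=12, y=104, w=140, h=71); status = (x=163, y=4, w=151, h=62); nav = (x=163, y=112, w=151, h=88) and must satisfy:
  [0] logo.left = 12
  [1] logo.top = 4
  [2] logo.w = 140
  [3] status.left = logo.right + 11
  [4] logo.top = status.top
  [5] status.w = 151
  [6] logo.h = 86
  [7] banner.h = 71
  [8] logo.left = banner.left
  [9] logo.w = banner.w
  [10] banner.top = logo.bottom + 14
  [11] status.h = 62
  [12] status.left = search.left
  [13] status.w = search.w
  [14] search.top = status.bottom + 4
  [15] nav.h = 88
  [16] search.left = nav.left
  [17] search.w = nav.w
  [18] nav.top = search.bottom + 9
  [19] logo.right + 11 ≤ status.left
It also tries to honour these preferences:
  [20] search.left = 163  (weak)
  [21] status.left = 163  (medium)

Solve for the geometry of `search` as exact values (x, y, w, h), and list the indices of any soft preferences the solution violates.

1. search.x = 163  [status.left = search.left]
2. search.w = 151  [status.w = search.w]
3. search.y = 70  [search.top = status.bottom + 4]
4. search.h = 33  [nav.top = search.bottom + 9]

search = (x=163, y=70, w=151, h=33)
violated soft preferences: none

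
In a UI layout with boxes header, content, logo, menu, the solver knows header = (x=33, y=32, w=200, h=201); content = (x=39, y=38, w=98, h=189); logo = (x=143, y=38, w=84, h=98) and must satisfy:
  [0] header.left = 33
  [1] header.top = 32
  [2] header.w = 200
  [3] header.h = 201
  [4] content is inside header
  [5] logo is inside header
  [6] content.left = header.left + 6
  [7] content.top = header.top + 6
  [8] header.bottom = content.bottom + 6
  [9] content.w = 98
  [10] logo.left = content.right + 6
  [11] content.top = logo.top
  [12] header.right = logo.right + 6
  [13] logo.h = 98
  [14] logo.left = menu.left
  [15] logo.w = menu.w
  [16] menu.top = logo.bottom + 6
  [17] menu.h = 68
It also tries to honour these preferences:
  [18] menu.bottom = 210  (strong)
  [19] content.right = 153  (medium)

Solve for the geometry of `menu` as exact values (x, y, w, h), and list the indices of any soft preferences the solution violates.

menu = (x=143, y=142, w=84, h=68)
violated soft preferences: 19

1. menu.x = 143  [logo.left = menu.left]
2. menu.w = 84  [logo.w = menu.w]
3. menu.y = 142  [menu.top = logo.bottom + 6]
4. menu.h = 68  [menu.h = 68]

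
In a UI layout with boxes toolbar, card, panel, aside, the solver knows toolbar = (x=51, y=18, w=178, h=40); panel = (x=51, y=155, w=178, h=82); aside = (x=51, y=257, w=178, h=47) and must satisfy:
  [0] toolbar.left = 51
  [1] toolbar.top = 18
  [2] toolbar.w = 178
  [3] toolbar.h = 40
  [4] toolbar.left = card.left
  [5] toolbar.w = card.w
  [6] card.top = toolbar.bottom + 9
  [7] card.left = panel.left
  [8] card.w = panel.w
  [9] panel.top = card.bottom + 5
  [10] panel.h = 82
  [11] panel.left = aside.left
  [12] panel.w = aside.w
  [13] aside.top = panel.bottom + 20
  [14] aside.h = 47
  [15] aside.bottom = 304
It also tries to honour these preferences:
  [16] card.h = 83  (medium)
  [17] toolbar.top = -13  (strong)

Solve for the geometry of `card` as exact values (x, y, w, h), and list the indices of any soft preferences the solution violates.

1. card.x = 51  [toolbar.left = card.left]
2. card.w = 178  [toolbar.w = card.w]
3. card.y = 67  [card.top = toolbar.bottom + 9]
4. card.h = 83  [panel.top = card.bottom + 5]

card = (x=51, y=67, w=178, h=83)
violated soft preferences: 17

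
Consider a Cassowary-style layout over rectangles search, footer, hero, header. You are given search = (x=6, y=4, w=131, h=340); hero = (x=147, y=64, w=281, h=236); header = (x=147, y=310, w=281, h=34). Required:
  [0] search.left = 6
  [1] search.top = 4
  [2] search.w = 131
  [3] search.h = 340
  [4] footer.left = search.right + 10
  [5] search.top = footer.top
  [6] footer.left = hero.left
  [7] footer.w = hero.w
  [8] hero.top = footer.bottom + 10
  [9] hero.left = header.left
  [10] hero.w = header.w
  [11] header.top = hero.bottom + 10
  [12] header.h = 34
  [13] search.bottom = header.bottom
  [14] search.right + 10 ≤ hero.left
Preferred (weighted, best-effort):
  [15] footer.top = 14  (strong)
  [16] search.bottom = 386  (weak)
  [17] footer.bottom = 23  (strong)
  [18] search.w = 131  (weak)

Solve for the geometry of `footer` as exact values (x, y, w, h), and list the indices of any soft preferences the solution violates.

footer = (x=147, y=4, w=281, h=50)
violated soft preferences: 15, 16, 17

1. footer.x = 147  [footer.left = search.right + 10]
2. footer.y = 4  [search.top = footer.top]
3. footer.w = 281  [footer.w = hero.w]
4. footer.h = 50  [hero.top = footer.bottom + 10]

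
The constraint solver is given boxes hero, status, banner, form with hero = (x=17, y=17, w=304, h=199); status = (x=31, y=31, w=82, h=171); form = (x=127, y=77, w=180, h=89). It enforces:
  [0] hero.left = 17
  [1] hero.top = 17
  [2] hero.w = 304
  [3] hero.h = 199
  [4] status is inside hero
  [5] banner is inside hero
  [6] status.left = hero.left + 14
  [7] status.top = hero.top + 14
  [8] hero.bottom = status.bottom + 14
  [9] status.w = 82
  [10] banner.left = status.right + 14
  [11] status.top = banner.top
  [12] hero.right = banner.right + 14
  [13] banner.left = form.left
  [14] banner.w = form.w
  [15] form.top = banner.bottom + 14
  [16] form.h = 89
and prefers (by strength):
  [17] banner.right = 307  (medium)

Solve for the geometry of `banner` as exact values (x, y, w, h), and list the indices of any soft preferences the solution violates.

banner = (x=127, y=31, w=180, h=32)
violated soft preferences: none

1. banner.x = 127  [banner.left = status.right + 14]
2. banner.y = 31  [status.top = banner.top]
3. banner.w = 180  [hero.right = banner.right + 14]
4. banner.h = 32  [form.top = banner.bottom + 14]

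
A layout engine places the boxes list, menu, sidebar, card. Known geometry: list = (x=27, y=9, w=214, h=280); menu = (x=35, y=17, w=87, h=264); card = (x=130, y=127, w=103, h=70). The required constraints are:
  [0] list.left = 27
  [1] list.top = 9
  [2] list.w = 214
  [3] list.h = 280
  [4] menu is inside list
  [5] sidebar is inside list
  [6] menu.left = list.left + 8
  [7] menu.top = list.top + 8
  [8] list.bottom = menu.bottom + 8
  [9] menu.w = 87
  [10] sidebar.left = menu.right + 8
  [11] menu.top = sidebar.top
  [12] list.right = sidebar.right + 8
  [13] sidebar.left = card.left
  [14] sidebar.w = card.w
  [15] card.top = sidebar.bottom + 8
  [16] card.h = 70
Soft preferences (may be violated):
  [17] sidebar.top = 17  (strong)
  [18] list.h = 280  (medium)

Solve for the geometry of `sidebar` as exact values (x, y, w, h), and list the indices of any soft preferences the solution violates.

sidebar = (x=130, y=17, w=103, h=102)
violated soft preferences: none

1. sidebar.x = 130  [sidebar.left = menu.right + 8]
2. sidebar.y = 17  [menu.top = sidebar.top]
3. sidebar.w = 103  [list.right = sidebar.right + 8]
4. sidebar.h = 102  [card.top = sidebar.bottom + 8]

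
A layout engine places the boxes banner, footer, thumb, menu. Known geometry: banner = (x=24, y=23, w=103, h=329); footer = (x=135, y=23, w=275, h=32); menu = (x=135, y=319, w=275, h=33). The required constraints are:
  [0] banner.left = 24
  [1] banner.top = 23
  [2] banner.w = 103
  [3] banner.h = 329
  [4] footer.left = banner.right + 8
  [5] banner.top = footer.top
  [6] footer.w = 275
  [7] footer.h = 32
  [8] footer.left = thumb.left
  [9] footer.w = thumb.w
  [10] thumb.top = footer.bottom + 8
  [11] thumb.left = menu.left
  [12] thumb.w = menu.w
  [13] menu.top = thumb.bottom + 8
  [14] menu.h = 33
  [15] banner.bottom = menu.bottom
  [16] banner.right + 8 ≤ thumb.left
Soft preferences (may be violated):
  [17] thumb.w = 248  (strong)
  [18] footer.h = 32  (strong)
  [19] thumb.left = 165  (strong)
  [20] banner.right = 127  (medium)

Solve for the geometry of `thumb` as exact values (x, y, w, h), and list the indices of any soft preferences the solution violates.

thumb = (x=135, y=63, w=275, h=248)
violated soft preferences: 17, 19

1. thumb.x = 135  [footer.left = thumb.left]
2. thumb.w = 275  [footer.w = thumb.w]
3. thumb.y = 63  [thumb.top = footer.bottom + 8]
4. thumb.h = 248  [menu.top = thumb.bottom + 8]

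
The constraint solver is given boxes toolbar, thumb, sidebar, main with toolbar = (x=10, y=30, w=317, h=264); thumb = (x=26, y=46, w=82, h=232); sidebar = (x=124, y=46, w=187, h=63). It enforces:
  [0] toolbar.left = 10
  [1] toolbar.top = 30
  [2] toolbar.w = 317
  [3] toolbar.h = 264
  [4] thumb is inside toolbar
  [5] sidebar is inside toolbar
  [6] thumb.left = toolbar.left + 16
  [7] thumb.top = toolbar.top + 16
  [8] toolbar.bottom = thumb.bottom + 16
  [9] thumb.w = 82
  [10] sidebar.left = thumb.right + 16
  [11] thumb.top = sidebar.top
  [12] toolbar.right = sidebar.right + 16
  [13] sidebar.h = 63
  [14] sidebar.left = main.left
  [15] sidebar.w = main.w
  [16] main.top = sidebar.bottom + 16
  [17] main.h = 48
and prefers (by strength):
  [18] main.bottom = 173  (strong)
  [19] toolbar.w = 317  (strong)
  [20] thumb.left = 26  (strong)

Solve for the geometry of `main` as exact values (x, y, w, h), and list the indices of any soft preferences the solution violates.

1. main.x = 124  [sidebar.left = main.left]
2. main.w = 187  [sidebar.w = main.w]
3. main.y = 125  [main.top = sidebar.bottom + 16]
4. main.h = 48  [main.h = 48]

main = (x=124, y=125, w=187, h=48)
violated soft preferences: none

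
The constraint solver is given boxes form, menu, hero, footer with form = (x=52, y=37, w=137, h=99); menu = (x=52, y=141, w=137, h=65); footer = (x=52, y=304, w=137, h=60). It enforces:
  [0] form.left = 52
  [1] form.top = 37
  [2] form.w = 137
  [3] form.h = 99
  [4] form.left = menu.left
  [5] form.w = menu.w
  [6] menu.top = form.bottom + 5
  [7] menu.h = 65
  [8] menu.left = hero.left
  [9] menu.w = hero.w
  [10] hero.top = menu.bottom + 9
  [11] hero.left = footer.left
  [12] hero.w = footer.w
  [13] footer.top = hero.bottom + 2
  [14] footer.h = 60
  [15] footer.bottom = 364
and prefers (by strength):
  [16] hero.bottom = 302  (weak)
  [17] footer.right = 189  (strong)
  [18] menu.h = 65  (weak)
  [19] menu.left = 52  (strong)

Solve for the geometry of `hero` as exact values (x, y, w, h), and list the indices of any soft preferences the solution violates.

1. hero.x = 52  [menu.left = hero.left]
2. hero.w = 137  [menu.w = hero.w]
3. hero.y = 215  [hero.top = menu.bottom + 9]
4. hero.h = 87  [footer.top = hero.bottom + 2]

hero = (x=52, y=215, w=137, h=87)
violated soft preferences: none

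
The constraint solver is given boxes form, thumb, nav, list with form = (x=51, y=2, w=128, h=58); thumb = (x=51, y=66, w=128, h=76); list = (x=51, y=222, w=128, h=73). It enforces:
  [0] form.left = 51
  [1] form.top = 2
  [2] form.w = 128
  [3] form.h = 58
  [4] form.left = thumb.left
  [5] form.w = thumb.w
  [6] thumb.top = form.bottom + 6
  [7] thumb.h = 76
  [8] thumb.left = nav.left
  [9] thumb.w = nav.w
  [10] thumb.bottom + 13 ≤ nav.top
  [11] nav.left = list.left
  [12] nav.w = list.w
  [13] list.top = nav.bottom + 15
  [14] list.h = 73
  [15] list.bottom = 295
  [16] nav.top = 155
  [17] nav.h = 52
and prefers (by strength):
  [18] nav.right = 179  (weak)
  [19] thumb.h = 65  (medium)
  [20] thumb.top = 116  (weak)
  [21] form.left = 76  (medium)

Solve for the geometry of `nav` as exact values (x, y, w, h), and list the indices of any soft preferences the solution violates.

nav = (x=51, y=155, w=128, h=52)
violated soft preferences: 19, 20, 21

1. nav.x = 51  [thumb.left = nav.left]
2. nav.w = 128  [thumb.w = nav.w]
3. nav.y = 155  [nav.top = 155]
4. nav.h = 52  [nav.h = 52]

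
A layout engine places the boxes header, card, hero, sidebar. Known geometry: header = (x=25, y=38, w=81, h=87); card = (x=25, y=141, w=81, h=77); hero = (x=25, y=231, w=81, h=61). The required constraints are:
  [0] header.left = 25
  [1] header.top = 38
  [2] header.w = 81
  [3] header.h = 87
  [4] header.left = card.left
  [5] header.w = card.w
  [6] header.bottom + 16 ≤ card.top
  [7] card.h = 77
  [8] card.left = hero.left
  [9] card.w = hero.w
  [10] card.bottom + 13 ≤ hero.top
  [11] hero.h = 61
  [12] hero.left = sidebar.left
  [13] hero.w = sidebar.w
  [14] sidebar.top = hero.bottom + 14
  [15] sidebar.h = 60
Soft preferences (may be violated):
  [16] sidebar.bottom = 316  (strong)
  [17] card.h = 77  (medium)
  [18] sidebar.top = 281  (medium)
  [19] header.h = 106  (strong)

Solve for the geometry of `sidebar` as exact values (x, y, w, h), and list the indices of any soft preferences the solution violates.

sidebar = (x=25, y=306, w=81, h=60)
violated soft preferences: 16, 18, 19

1. sidebar.x = 25  [hero.left = sidebar.left]
2. sidebar.w = 81  [hero.w = sidebar.w]
3. sidebar.y = 306  [sidebar.top = hero.bottom + 14]
4. sidebar.h = 60  [sidebar.h = 60]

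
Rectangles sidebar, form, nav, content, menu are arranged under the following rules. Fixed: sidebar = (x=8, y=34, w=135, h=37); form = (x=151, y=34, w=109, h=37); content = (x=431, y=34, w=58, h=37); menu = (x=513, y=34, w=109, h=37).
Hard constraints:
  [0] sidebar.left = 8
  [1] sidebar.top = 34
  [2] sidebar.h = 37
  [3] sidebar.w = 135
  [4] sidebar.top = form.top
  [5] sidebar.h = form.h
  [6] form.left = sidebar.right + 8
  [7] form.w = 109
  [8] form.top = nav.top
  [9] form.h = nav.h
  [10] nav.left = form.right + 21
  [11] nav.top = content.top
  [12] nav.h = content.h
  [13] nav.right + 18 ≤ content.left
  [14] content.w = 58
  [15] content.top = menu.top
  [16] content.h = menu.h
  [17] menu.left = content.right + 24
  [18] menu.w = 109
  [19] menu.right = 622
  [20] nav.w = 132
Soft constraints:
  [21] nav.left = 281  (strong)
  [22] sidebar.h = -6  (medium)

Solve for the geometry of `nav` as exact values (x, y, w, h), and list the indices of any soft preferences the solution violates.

nav = (x=281, y=34, w=132, h=37)
violated soft preferences: 22

1. nav.y = 34  [form.top = nav.top]
2. nav.h = 37  [form.h = nav.h]
3. nav.x = 281  [nav.left = form.right + 21]
4. nav.w = 132  [nav.w = 132]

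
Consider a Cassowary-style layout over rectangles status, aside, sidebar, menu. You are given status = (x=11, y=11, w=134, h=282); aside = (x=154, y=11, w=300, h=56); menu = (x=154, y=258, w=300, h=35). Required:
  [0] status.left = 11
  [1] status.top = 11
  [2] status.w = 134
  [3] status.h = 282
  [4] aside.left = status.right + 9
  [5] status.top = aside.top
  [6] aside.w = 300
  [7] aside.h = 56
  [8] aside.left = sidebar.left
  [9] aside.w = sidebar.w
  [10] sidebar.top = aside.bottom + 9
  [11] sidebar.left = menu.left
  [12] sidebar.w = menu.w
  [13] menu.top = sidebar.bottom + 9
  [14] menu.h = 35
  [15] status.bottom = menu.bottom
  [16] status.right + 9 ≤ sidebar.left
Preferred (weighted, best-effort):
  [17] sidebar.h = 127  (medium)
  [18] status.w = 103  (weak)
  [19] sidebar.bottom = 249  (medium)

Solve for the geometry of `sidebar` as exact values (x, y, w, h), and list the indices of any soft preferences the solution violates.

1. sidebar.x = 154  [aside.left = sidebar.left]
2. sidebar.w = 300  [aside.w = sidebar.w]
3. sidebar.y = 76  [sidebar.top = aside.bottom + 9]
4. sidebar.h = 173  [menu.top = sidebar.bottom + 9]

sidebar = (x=154, y=76, w=300, h=173)
violated soft preferences: 17, 18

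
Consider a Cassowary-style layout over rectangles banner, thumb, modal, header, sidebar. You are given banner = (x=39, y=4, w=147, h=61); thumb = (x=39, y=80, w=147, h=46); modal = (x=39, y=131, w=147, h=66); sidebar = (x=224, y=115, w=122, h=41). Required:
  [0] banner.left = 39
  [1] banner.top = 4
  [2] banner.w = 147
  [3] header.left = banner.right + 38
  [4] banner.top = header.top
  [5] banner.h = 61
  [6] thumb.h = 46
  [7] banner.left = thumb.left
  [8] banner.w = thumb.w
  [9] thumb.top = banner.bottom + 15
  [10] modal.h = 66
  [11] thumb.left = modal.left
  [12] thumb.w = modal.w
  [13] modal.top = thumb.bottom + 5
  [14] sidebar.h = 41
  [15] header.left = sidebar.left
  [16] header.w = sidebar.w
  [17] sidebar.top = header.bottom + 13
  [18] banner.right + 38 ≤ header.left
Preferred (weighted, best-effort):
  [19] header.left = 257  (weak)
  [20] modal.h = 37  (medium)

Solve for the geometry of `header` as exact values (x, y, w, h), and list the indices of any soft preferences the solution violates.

1. header.x = 224  [header.left = banner.right + 38]
2. header.y = 4  [banner.top = header.top]
3. header.w = 122  [header.w = sidebar.w]
4. header.h = 98  [sidebar.top = header.bottom + 13]

header = (x=224, y=4, w=122, h=98)
violated soft preferences: 19, 20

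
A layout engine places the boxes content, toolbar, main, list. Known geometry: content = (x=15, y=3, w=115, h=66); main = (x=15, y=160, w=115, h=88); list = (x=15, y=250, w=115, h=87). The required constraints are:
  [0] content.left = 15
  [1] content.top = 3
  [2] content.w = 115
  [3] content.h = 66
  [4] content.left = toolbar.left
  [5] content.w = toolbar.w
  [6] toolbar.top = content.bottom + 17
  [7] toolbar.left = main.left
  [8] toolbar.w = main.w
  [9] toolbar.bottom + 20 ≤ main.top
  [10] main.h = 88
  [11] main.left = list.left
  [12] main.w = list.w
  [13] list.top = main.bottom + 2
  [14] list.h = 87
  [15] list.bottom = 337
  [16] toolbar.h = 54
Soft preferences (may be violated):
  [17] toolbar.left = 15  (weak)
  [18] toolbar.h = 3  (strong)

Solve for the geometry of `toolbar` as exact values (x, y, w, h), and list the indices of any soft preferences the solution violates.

1. toolbar.x = 15  [content.left = toolbar.left]
2. toolbar.w = 115  [content.w = toolbar.w]
3. toolbar.y = 86  [toolbar.top = content.bottom + 17]
4. toolbar.h = 54  [toolbar.h = 54]

toolbar = (x=15, y=86, w=115, h=54)
violated soft preferences: 18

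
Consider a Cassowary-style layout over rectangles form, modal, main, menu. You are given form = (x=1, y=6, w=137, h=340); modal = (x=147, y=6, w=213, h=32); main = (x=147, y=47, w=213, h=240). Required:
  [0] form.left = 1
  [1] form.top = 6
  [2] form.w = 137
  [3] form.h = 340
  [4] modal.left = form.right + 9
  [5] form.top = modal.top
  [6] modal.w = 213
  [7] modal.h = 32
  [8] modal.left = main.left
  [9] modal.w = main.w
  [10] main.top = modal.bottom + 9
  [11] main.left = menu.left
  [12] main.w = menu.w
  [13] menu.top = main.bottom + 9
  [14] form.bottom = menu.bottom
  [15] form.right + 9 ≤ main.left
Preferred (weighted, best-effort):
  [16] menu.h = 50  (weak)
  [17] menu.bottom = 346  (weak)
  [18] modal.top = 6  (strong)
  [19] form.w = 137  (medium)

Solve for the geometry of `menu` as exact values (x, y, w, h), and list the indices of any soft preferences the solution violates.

1. menu.x = 147  [main.left = menu.left]
2. menu.w = 213  [main.w = menu.w]
3. menu.y = 296  [menu.top = main.bottom + 9]
4. menu.h = 50  [form.bottom = menu.bottom]

menu = (x=147, y=296, w=213, h=50)
violated soft preferences: none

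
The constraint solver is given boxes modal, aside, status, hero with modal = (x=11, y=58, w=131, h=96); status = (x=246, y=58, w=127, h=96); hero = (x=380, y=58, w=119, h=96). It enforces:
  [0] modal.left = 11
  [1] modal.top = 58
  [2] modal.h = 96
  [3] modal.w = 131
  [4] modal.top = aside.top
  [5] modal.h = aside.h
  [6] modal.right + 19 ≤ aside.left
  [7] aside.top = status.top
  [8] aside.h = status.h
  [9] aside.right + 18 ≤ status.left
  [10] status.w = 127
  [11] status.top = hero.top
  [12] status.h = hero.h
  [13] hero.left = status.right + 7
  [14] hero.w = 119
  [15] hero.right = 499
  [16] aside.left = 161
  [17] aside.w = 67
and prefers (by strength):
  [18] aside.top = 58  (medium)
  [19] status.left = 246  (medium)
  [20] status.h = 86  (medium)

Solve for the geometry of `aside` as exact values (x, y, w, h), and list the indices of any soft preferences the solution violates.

aside = (x=161, y=58, w=67, h=96)
violated soft preferences: 20

1. aside.y = 58  [modal.top = aside.top]
2. aside.h = 96  [modal.h = aside.h]
3. aside.x = 161  [aside.left = 161]
4. aside.w = 67  [aside.w = 67]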